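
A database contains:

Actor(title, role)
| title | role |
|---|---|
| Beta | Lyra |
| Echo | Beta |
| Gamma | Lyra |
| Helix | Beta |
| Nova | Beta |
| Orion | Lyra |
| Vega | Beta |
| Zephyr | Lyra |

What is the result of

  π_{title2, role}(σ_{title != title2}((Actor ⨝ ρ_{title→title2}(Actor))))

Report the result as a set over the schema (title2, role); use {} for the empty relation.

{(Beta, Lyra), (Echo, Beta), (Gamma, Lyra), (Helix, Beta), (Nova, Beta), (Orion, Lyra), (Vega, Beta), (Zephyr, Lyra)}

ρ[title→title2]: schema becomes (title2, role); tuples unchanged.
Joining Actor and ρ_{title→title2}(Actor) on role yields {(Beta, Lyra, Beta), (Beta, Lyra, Gamma), (Beta, Lyra, Orion), (Beta, Lyra, Zephyr), (Echo, Beta, Echo), (Echo, Beta, Helix), (Echo, Beta, Nova), (Echo, Beta, Vega), (Gamma, Lyra, Beta), (Gamma, Lyra, Gamma), (Gamma, Lyra, Orion), (Gamma, Lyra, Zephyr), (Helix, Beta, Echo), (Helix, Beta, Helix), (Helix, Beta, Nova), (Helix, Beta, Vega), (Nova, Beta, Echo), (Nova, Beta, Helix), (Nova, Beta, Nova), (Nova, Beta, Vega), (Orion, Lyra, Beta), (Orion, Lyra, Gamma), (Orion, Lyra, Orion), (Orion, Lyra, Zephyr), (Vega, Beta, Echo), (Vega, Beta, Helix), (Vega, Beta, Nova), (Vega, Beta, Vega), (Zephyr, Lyra, Beta), (Zephyr, Lyra, Gamma), (Zephyr, Lyra, Orion), (Zephyr, Lyra, Zephyr)}.
Filtering on title != title2 leaves {(Beta, Lyra, Gamma), (Beta, Lyra, Orion), (Beta, Lyra, Zephyr), (Echo, Beta, Helix), (Echo, Beta, Nova), (Echo, Beta, Vega), (Gamma, Lyra, Beta), (Gamma, Lyra, Orion), (Gamma, Lyra, Zephyr), (Helix, Beta, Echo), (Helix, Beta, Nova), (Helix, Beta, Vega), (Nova, Beta, Echo), (Nova, Beta, Helix), (Nova, Beta, Vega), (Orion, Lyra, Beta), (Orion, Lyra, Gamma), (Orion, Lyra, Zephyr), (Vega, Beta, Echo), (Vega, Beta, Helix), (Vega, Beta, Nova), (Zephyr, Lyra, Beta), (Zephyr, Lyra, Gamma), (Zephyr, Lyra, Orion)}.
π[title2, role]: project onto (title2, role) (16 duplicate(s) eliminated) → {(Beta, Lyra), (Echo, Beta), (Gamma, Lyra), (Helix, Beta), (Nova, Beta), (Orion, Lyra), (Vega, Beta), (Zephyr, Lyra)}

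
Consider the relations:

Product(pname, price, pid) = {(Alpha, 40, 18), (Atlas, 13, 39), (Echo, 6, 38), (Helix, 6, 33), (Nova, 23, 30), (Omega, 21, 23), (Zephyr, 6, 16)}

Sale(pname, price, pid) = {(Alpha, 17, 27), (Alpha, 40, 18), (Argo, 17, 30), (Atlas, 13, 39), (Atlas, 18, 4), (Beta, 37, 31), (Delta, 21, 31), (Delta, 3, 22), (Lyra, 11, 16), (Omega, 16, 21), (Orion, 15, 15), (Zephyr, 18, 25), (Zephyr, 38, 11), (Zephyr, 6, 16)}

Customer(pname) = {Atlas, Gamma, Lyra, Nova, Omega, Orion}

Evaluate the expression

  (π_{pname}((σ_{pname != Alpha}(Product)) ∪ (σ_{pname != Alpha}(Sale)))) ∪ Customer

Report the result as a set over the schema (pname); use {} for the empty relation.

{Argo, Atlas, Beta, Delta, Echo, Gamma, Helix, Lyra, Nova, Omega, Orion, Zephyr}

σ[pname != Alpha]: keep tuples satisfying pname != Alpha → {(Atlas, 13, 39), (Echo, 6, 38), (Helix, 6, 33), (Nova, 23, 30), (Omega, 21, 23), (Zephyr, 6, 16)}
σ[pname != Alpha]: keep tuples satisfying pname != Alpha → {(Argo, 17, 30), (Atlas, 13, 39), (Atlas, 18, 4), (Beta, 37, 31), (Delta, 21, 31), (Delta, 3, 22), (Lyra, 11, 16), (Omega, 16, 21), (Orion, 15, 15), (Zephyr, 18, 25), (Zephyr, 38, 11), (Zephyr, 6, 16)}
Set union of the two operands is {(Argo, 17, 30), (Atlas, 13, 39), (Atlas, 18, 4), (Beta, 37, 31), (Delta, 21, 31), (Delta, 3, 22), (Echo, 6, 38), (Helix, 6, 33), (Lyra, 11, 16), (Nova, 23, 30), (Omega, 16, 21), (Omega, 21, 23), (Orion, 15, 15), (Zephyr, 18, 25), (Zephyr, 38, 11), (Zephyr, 6, 16)}.
π_{pname} gives {Argo, Atlas, Beta, Delta, Echo, Helix, Lyra, Nova, Omega, Orion, Zephyr} (5 duplicate(s) eliminated).
Set union of the two operands is {Argo, Atlas, Beta, Delta, Echo, Gamma, Helix, Lyra, Nova, Omega, Orion, Zephyr}.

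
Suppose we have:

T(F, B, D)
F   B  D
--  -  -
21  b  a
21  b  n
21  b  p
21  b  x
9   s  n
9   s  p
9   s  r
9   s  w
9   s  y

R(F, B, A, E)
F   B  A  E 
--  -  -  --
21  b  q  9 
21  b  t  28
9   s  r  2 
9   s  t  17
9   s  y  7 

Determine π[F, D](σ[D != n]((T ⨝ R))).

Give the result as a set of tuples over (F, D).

{(21, a), (21, p), (21, x), (9, p), (9, r), (9, w), (9, y)}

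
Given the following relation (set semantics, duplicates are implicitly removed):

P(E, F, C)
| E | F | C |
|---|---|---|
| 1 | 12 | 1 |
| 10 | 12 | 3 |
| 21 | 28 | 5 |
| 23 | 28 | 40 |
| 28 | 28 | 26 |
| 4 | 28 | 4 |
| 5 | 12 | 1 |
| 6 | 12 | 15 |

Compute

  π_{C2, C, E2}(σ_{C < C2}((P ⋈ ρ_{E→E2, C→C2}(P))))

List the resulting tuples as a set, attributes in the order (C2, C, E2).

{(15, 1, 6), (15, 3, 6), (26, 4, 28), (26, 5, 28), (3, 1, 10), (40, 26, 23), (40, 4, 23), (40, 5, 23), (5, 4, 21)}

ρ[E→E2, C→C2]: schema becomes (E2, F, C2); tuples unchanged.
P ⋈ ρ_{E→E2, C→C2}(P) (natural join on F): {(1, 12, 1, 1, 1), (1, 12, 1, 10, 3), (1, 12, 1, 5, 1), (1, 12, 1, 6, 15), (10, 12, 3, 1, 1), (10, 12, 3, 10, 3), (10, 12, 3, 5, 1), (10, 12, 3, 6, 15), (21, 28, 5, 21, 5), (21, 28, 5, 23, 40), (21, 28, 5, 28, 26), (21, 28, 5, 4, 4), (23, 28, 40, 21, 5), (23, 28, 40, 23, 40), (23, 28, 40, 28, 26), (23, 28, 40, 4, 4), (28, 28, 26, 21, 5), (28, 28, 26, 23, 40), (28, 28, 26, 28, 26), (28, 28, 26, 4, 4), (4, 28, 4, 21, 5), (4, 28, 4, 23, 40), (4, 28, 4, 28, 26), (4, 28, 4, 4, 4), (5, 12, 1, 1, 1), (5, 12, 1, 10, 3), (5, 12, 1, 5, 1), (5, 12, 1, 6, 15), (6, 12, 15, 1, 1), (6, 12, 15, 10, 3), (6, 12, 15, 5, 1), (6, 12, 15, 6, 15)}
Apply σ_{C < C2}; surviving tuples: {(1, 12, 1, 10, 3), (1, 12, 1, 6, 15), (10, 12, 3, 6, 15), (21, 28, 5, 23, 40), (21, 28, 5, 28, 26), (28, 28, 26, 23, 40), (4, 28, 4, 21, 5), (4, 28, 4, 23, 40), (4, 28, 4, 28, 26), (5, 12, 1, 10, 3), (5, 12, 1, 6, 15)}
π[C2, C, E2]: project onto (C2, C, E2) (2 duplicate(s) eliminated) → {(15, 1, 6), (15, 3, 6), (26, 4, 28), (26, 5, 28), (3, 1, 10), (40, 26, 23), (40, 4, 23), (40, 5, 23), (5, 4, 21)}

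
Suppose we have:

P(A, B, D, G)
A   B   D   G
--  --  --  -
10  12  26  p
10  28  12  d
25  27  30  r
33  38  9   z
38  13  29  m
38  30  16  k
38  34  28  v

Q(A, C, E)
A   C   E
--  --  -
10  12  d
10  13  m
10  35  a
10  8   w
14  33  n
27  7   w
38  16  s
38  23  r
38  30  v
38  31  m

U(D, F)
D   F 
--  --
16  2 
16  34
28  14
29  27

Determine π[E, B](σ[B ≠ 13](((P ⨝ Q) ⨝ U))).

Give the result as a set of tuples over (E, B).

{(m, 30), (m, 34), (r, 30), (r, 34), (s, 30), (s, 34), (v, 30), (v, 34)}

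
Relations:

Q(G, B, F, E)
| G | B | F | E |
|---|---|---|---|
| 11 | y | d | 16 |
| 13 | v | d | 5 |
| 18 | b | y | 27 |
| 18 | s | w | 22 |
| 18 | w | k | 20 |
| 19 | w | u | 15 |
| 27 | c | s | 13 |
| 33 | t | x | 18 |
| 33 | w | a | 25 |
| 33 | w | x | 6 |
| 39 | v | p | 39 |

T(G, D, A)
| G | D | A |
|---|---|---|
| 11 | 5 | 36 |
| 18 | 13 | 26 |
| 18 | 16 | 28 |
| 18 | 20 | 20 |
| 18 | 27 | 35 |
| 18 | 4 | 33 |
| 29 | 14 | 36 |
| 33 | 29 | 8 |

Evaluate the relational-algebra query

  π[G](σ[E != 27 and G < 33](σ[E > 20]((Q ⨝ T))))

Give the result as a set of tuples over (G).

{18}

Q ⋈ T (natural join on G): {(11, y, d, 16, 5, 36), (18, b, y, 27, 13, 26), (18, b, y, 27, 16, 28), (18, b, y, 27, 20, 20), (18, b, y, 27, 27, 35), (18, b, y, 27, 4, 33), (18, s, w, 22, 13, 26), (18, s, w, 22, 16, 28), (18, s, w, 22, 20, 20), (18, s, w, 22, 27, 35), (18, s, w, 22, 4, 33), (18, w, k, 20, 13, 26), (18, w, k, 20, 16, 28), (18, w, k, 20, 20, 20), (18, w, k, 20, 27, 35), (18, w, k, 20, 4, 33), (33, t, x, 18, 29, 8), (33, w, a, 25, 29, 8), (33, w, x, 6, 29, 8)}
Filtering on E > 20 leaves {(18, b, y, 27, 13, 26), (18, b, y, 27, 16, 28), (18, b, y, 27, 20, 20), (18, b, y, 27, 27, 35), (18, b, y, 27, 4, 33), (18, s, w, 22, 13, 26), (18, s, w, 22, 16, 28), (18, s, w, 22, 20, 20), (18, s, w, 22, 27, 35), (18, s, w, 22, 4, 33), (33, w, a, 25, 29, 8)}.
Filtering on E != 27 and G < 33 leaves {(18, s, w, 22, 13, 26), (18, s, w, 22, 16, 28), (18, s, w, 22, 20, 20), (18, s, w, 22, 27, 35), (18, s, w, 22, 4, 33)}.
Projecting to G (4 duplicate(s) eliminated): {18}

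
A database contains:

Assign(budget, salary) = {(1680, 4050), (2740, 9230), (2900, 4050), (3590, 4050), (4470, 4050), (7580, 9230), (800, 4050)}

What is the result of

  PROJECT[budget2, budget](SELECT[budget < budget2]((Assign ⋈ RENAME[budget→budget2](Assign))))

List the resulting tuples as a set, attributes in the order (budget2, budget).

{(1680, 800), (2900, 1680), (2900, 800), (3590, 1680), (3590, 2900), (3590, 800), (4470, 1680), (4470, 2900), (4470, 3590), (4470, 800), (7580, 2740)}

ρ[budget→budget2]: schema becomes (budget2, salary); tuples unchanged.
Joining Assign and RENAME[budget→budget2](Assign) on salary yields {(1680, 4050, 1680), (1680, 4050, 2900), (1680, 4050, 3590), (1680, 4050, 4470), (1680, 4050, 800), (2740, 9230, 2740), (2740, 9230, 7580), (2900, 4050, 1680), (2900, 4050, 2900), (2900, 4050, 3590), (2900, 4050, 4470), (2900, 4050, 800), (3590, 4050, 1680), (3590, 4050, 2900), (3590, 4050, 3590), (3590, 4050, 4470), (3590, 4050, 800), (4470, 4050, 1680), (4470, 4050, 2900), (4470, 4050, 3590), (4470, 4050, 4470), (4470, 4050, 800), (7580, 9230, 2740), (7580, 9230, 7580), (800, 4050, 1680), (800, 4050, 2900), (800, 4050, 3590), (800, 4050, 4470), (800, 4050, 800)}.
Apply σ_{budget < budget2}; surviving tuples: {(1680, 4050, 2900), (1680, 4050, 3590), (1680, 4050, 4470), (2740, 9230, 7580), (2900, 4050, 3590), (2900, 4050, 4470), (3590, 4050, 4470), (800, 4050, 1680), (800, 4050, 2900), (800, 4050, 3590), (800, 4050, 4470)}
Projecting to budget2, budget: {(1680, 800), (2900, 1680), (2900, 800), (3590, 1680), (3590, 2900), (3590, 800), (4470, 1680), (4470, 2900), (4470, 3590), (4470, 800), (7580, 2740)}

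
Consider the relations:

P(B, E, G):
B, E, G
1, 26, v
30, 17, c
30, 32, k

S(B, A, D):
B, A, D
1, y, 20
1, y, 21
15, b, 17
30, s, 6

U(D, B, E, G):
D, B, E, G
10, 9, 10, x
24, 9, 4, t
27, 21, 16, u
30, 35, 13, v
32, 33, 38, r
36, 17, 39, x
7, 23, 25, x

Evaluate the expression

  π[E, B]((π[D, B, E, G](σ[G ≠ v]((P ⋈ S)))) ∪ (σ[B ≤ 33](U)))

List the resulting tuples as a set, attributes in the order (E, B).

Joining P and S on B yields {(1, 26, v, y, 20), (1, 26, v, y, 21), (30, 17, c, s, 6), (30, 32, k, s, 6)}.
Apply σ_{G ≠ v}; surviving tuples: {(30, 17, c, s, 6), (30, 32, k, s, 6)}
π[D, B, E, G]: project onto (D, B, E, G) → {(6, 30, 17, c), (6, 30, 32, k)}
Apply σ_{B ≤ 33}; surviving tuples: {(10, 9, 10, x), (24, 9, 4, t), (27, 21, 16, u), (32, 33, 38, r), (36, 17, 39, x), (7, 23, 25, x)}
Union: {(6, 30, 17, c), (6, 30, 32, k)} with {(10, 9, 10, x), (24, 9, 4, t), (27, 21, 16, u), (32, 33, 38, r), (36, 17, 39, x), (7, 23, 25, x)} → {(10, 9, 10, x), (24, 9, 4, t), (27, 21, 16, u), (32, 33, 38, r), (36, 17, 39, x), (6, 30, 17, c), (6, 30, 32, k), (7, 23, 25, x)}
π[E, B]: project onto (E, B) → {(10, 9), (16, 21), (17, 30), (25, 23), (32, 30), (38, 33), (39, 17), (4, 9)}

{(10, 9), (16, 21), (17, 30), (25, 23), (32, 30), (38, 33), (39, 17), (4, 9)}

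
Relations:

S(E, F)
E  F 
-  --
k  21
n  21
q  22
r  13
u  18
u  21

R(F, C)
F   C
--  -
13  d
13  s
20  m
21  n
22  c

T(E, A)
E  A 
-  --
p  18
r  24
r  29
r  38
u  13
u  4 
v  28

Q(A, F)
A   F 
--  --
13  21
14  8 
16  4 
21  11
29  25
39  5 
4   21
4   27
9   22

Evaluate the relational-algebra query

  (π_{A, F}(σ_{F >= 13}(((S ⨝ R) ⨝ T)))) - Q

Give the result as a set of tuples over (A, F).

Joining S and R on F yields {(k, 21, n), (n, 21, n), (q, 22, c), (r, 13, d), (r, 13, s), (u, 21, n)}.
Joining (S ⨝ R) and T on E yields {(r, 13, d, 24), (r, 13, d, 29), (r, 13, d, 38), (r, 13, s, 24), (r, 13, s, 29), (r, 13, s, 38), (u, 21, n, 13), (u, 21, n, 4)}.
σ[F >= 13]: keep tuples satisfying F >= 13 → {(r, 13, d, 24), (r, 13, d, 29), (r, 13, d, 38), (r, 13, s, 24), (r, 13, s, 29), (r, 13, s, 38), (u, 21, n, 13), (u, 21, n, 4)}
π_{A, F} gives {(13, 21), (24, 13), (29, 13), (38, 13), (4, 21)} (3 duplicate(s) eliminated).
Set difference of the two operands is {(24, 13), (29, 13), (38, 13)}.

{(24, 13), (29, 13), (38, 13)}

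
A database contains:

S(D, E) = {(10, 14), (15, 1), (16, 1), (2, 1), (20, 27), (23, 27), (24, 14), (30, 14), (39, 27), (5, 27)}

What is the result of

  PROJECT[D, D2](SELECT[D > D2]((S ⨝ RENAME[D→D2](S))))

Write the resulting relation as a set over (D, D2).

{(15, 2), (16, 15), (16, 2), (20, 5), (23, 20), (23, 5), (24, 10), (30, 10), (30, 24), (39, 20), (39, 23), (39, 5)}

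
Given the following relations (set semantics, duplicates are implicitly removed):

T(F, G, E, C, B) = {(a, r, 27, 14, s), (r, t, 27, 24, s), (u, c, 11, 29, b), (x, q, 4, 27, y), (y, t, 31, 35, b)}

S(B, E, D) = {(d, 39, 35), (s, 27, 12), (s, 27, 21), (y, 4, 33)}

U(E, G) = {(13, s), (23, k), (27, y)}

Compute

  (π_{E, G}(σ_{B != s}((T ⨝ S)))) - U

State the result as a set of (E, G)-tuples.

{(4, q)}

Joining T and S on E, B yields {(a, r, 27, 14, s, 12), (a, r, 27, 14, s, 21), (r, t, 27, 24, s, 12), (r, t, 27, 24, s, 21), (x, q, 4, 27, y, 33)}.
Apply σ_{B != s}; surviving tuples: {(x, q, 4, 27, y, 33)}
Keep only column(s) E, G: {(4, q)}
Difference: {(4, q)} with {(13, s), (23, k), (27, y)} → {(4, q)}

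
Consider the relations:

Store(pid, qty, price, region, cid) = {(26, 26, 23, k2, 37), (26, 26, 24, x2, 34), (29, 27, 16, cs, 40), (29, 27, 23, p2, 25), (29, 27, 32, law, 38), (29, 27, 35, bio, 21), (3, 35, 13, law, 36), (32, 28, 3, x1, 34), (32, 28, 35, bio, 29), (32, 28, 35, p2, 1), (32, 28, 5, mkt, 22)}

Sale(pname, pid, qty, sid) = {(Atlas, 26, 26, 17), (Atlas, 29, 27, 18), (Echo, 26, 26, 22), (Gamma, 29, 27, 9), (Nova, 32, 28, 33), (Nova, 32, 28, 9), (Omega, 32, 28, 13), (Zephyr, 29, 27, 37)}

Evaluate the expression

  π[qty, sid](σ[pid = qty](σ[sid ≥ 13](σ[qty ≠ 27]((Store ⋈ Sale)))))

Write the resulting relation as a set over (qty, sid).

{(26, 17), (26, 22)}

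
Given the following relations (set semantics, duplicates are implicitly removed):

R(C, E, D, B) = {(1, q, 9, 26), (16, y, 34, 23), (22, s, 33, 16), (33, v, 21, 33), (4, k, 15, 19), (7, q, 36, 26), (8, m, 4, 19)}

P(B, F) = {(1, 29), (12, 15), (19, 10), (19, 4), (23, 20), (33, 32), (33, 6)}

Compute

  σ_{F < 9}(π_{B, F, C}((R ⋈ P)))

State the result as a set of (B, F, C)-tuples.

{(19, 4, 4), (19, 4, 8), (33, 6, 33)}

Joining R and P on B yields {(16, y, 34, 23, 20), (33, v, 21, 33, 32), (33, v, 21, 33, 6), (4, k, 15, 19, 10), (4, k, 15, 19, 4), (8, m, 4, 19, 10), (8, m, 4, 19, 4)}.
π[B, F, C]: project onto (B, F, C) → {(19, 10, 4), (19, 10, 8), (19, 4, 4), (19, 4, 8), (23, 20, 16), (33, 32, 33), (33, 6, 33)}
Filtering on F < 9 leaves {(19, 4, 4), (19, 4, 8), (33, 6, 33)}.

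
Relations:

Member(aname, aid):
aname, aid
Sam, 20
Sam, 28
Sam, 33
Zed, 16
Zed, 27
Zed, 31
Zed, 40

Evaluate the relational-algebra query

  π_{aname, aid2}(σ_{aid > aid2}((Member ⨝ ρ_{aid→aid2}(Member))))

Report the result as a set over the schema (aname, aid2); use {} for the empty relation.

ρ[aid→aid2]: schema becomes (aname, aid2); tuples unchanged.
Member ⋈ ρ_{aid→aid2}(Member) (natural join on aname): {(Sam, 20, 20), (Sam, 20, 28), (Sam, 20, 33), (Sam, 28, 20), (Sam, 28, 28), (Sam, 28, 33), (Sam, 33, 20), (Sam, 33, 28), (Sam, 33, 33), (Zed, 16, 16), (Zed, 16, 27), (Zed, 16, 31), (Zed, 16, 40), (Zed, 27, 16), (Zed, 27, 27), (Zed, 27, 31), (Zed, 27, 40), (Zed, 31, 16), (Zed, 31, 27), (Zed, 31, 31), (Zed, 31, 40), (Zed, 40, 16), (Zed, 40, 27), (Zed, 40, 31), (Zed, 40, 40)}
σ[aid > aid2]: keep tuples satisfying aid > aid2 → {(Sam, 28, 20), (Sam, 33, 20), (Sam, 33, 28), (Zed, 27, 16), (Zed, 31, 16), (Zed, 31, 27), (Zed, 40, 16), (Zed, 40, 27), (Zed, 40, 31)}
π[aname, aid2]: project onto (aname, aid2) (4 duplicate(s) eliminated) → {(Sam, 20), (Sam, 28), (Zed, 16), (Zed, 27), (Zed, 31)}

{(Sam, 20), (Sam, 28), (Zed, 16), (Zed, 27), (Zed, 31)}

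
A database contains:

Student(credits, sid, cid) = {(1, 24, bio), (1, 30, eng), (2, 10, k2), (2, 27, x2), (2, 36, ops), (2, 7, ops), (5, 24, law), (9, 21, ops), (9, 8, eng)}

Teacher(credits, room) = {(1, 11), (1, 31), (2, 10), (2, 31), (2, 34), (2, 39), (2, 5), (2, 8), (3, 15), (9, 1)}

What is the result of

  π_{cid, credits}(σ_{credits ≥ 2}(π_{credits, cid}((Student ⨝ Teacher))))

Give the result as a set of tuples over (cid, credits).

{(eng, 9), (k2, 2), (ops, 2), (ops, 9), (x2, 2)}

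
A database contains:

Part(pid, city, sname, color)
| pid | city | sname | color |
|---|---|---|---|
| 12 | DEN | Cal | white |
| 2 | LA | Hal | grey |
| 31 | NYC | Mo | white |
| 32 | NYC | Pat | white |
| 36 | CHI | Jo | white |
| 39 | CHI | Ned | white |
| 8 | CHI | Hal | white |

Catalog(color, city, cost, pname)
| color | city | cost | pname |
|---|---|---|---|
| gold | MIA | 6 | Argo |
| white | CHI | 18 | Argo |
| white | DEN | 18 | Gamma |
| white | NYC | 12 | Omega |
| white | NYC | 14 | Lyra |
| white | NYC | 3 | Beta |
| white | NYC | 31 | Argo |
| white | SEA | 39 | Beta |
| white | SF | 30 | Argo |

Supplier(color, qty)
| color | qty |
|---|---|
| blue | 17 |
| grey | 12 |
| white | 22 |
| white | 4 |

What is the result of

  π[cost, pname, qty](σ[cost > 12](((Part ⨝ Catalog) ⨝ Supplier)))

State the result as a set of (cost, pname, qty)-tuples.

{(14, Lyra, 22), (14, Lyra, 4), (18, Argo, 22), (18, Argo, 4), (18, Gamma, 22), (18, Gamma, 4), (31, Argo, 22), (31, Argo, 4)}

Part ⋈ Catalog (natural join on city, color): {(12, DEN, Cal, white, 18, Gamma), (31, NYC, Mo, white, 12, Omega), (31, NYC, Mo, white, 14, Lyra), (31, NYC, Mo, white, 3, Beta), (31, NYC, Mo, white, 31, Argo), (32, NYC, Pat, white, 12, Omega), (32, NYC, Pat, white, 14, Lyra), (32, NYC, Pat, white, 3, Beta), (32, NYC, Pat, white, 31, Argo), (36, CHI, Jo, white, 18, Argo), (39, CHI, Ned, white, 18, Argo), (8, CHI, Hal, white, 18, Argo)}
(Part ⨝ Catalog) ⋈ Supplier (natural join on color): {(12, DEN, Cal, white, 18, Gamma, 22), (12, DEN, Cal, white, 18, Gamma, 4), (31, NYC, Mo, white, 12, Omega, 22), (31, NYC, Mo, white, 12, Omega, 4), (31, NYC, Mo, white, 14, Lyra, 22), (31, NYC, Mo, white, 14, Lyra, 4), (31, NYC, Mo, white, 3, Beta, 22), (31, NYC, Mo, white, 3, Beta, 4), (31, NYC, Mo, white, 31, Argo, 22), (31, NYC, Mo, white, 31, Argo, 4), (32, NYC, Pat, white, 12, Omega, 22), (32, NYC, Pat, white, 12, Omega, 4), (32, NYC, Pat, white, 14, Lyra, 22), (32, NYC, Pat, white, 14, Lyra, 4), (32, NYC, Pat, white, 3, Beta, 22), (32, NYC, Pat, white, 3, Beta, 4), (32, NYC, Pat, white, 31, Argo, 22), (32, NYC, Pat, white, 31, Argo, 4), (36, CHI, Jo, white, 18, Argo, 22), (36, CHI, Jo, white, 18, Argo, 4), (39, CHI, Ned, white, 18, Argo, 22), (39, CHI, Ned, white, 18, Argo, 4), (8, CHI, Hal, white, 18, Argo, 22), (8, CHI, Hal, white, 18, Argo, 4)}
Filtering on cost > 12 leaves {(12, DEN, Cal, white, 18, Gamma, 22), (12, DEN, Cal, white, 18, Gamma, 4), (31, NYC, Mo, white, 14, Lyra, 22), (31, NYC, Mo, white, 14, Lyra, 4), (31, NYC, Mo, white, 31, Argo, 22), (31, NYC, Mo, white, 31, Argo, 4), (32, NYC, Pat, white, 14, Lyra, 22), (32, NYC, Pat, white, 14, Lyra, 4), (32, NYC, Pat, white, 31, Argo, 22), (32, NYC, Pat, white, 31, Argo, 4), (36, CHI, Jo, white, 18, Argo, 22), (36, CHI, Jo, white, 18, Argo, 4), (39, CHI, Ned, white, 18, Argo, 22), (39, CHI, Ned, white, 18, Argo, 4), (8, CHI, Hal, white, 18, Argo, 22), (8, CHI, Hal, white, 18, Argo, 4)}.
Keep only column(s) cost, pname, qty (8 duplicate(s) eliminated): {(14, Lyra, 22), (14, Lyra, 4), (18, Argo, 22), (18, Argo, 4), (18, Gamma, 22), (18, Gamma, 4), (31, Argo, 22), (31, Argo, 4)}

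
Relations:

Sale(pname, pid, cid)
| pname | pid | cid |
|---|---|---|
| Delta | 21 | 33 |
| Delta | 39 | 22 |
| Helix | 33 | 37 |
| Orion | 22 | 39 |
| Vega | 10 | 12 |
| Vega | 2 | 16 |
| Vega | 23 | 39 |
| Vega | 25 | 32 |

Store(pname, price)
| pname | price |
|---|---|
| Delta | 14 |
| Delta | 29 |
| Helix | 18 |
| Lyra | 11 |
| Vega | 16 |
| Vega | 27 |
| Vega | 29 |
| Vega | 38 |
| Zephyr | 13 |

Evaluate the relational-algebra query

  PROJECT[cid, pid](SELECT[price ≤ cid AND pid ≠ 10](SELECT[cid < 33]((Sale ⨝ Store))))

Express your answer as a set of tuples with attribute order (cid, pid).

Joining Sale and Store on pname yields {(Delta, 21, 33, 14), (Delta, 21, 33, 29), (Delta, 39, 22, 14), (Delta, 39, 22, 29), (Helix, 33, 37, 18), (Vega, 10, 12, 16), (Vega, 10, 12, 27), (Vega, 10, 12, 29), (Vega, 10, 12, 38), (Vega, 2, 16, 16), (Vega, 2, 16, 27), (Vega, 2, 16, 29), (Vega, 2, 16, 38), (Vega, 23, 39, 16), (Vega, 23, 39, 27), (Vega, 23, 39, 29), (Vega, 23, 39, 38), (Vega, 25, 32, 16), (Vega, 25, 32, 27), (Vega, 25, 32, 29), (Vega, 25, 32, 38)}.
Apply σ_{cid < 33}; surviving tuples: {(Delta, 39, 22, 14), (Delta, 39, 22, 29), (Vega, 10, 12, 16), (Vega, 10, 12, 27), (Vega, 10, 12, 29), (Vega, 10, 12, 38), (Vega, 2, 16, 16), (Vega, 2, 16, 27), (Vega, 2, 16, 29), (Vega, 2, 16, 38), (Vega, 25, 32, 16), (Vega, 25, 32, 27), (Vega, 25, 32, 29), (Vega, 25, 32, 38)}
Apply σ_{price ≤ cid AND pid ≠ 10}; surviving tuples: {(Delta, 39, 22, 14), (Vega, 2, 16, 16), (Vega, 25, 32, 16), (Vega, 25, 32, 27), (Vega, 25, 32, 29)}
π[cid, pid]: project onto (cid, pid) (2 duplicate(s) eliminated) → {(16, 2), (22, 39), (32, 25)}

{(16, 2), (22, 39), (32, 25)}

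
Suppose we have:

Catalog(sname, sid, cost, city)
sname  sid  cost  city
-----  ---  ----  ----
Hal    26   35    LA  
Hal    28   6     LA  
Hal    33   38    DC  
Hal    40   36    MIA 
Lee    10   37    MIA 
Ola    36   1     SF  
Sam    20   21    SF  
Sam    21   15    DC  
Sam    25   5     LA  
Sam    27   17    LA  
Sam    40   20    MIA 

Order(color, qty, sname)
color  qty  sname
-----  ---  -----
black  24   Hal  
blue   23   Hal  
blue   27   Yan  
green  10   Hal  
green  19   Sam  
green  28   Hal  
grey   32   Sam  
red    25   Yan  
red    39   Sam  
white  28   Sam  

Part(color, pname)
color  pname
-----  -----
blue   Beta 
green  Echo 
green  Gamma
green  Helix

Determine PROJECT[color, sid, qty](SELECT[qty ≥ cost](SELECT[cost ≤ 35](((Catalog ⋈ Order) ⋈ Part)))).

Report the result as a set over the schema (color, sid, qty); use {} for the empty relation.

{(blue, 28, 23), (green, 21, 19), (green, 25, 19), (green, 27, 19), (green, 28, 10), (green, 28, 28)}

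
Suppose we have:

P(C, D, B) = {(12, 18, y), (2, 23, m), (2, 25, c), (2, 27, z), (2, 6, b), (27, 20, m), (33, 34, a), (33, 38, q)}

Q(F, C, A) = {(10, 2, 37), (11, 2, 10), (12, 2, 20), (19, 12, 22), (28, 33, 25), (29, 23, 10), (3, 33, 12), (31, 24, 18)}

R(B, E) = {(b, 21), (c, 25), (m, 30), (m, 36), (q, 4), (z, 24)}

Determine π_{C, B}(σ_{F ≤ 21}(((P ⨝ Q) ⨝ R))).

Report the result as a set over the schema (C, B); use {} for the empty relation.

Natural join on C: {(12, 18, y, 19, 22), (2, 23, m, 10, 37), (2, 23, m, 11, 10), (2, 23, m, 12, 20), (2, 25, c, 10, 37), (2, 25, c, 11, 10), (2, 25, c, 12, 20), (2, 27, z, 10, 37), (2, 27, z, 11, 10), (2, 27, z, 12, 20), (2, 6, b, 10, 37), (2, 6, b, 11, 10), (2, 6, b, 12, 20), (33, 34, a, 28, 25), (33, 34, a, 3, 12), (33, 38, q, 28, 25), (33, 38, q, 3, 12)}
Natural join on B: {(2, 23, m, 10, 37, 30), (2, 23, m, 10, 37, 36), (2, 23, m, 11, 10, 30), (2, 23, m, 11, 10, 36), (2, 23, m, 12, 20, 30), (2, 23, m, 12, 20, 36), (2, 25, c, 10, 37, 25), (2, 25, c, 11, 10, 25), (2, 25, c, 12, 20, 25), (2, 27, z, 10, 37, 24), (2, 27, z, 11, 10, 24), (2, 27, z, 12, 20, 24), (2, 6, b, 10, 37, 21), (2, 6, b, 11, 10, 21), (2, 6, b, 12, 20, 21), (33, 38, q, 28, 25, 4), (33, 38, q, 3, 12, 4)}
Apply σ_{F ≤ 21}; surviving tuples: {(2, 23, m, 10, 37, 30), (2, 23, m, 10, 37, 36), (2, 23, m, 11, 10, 30), (2, 23, m, 11, 10, 36), (2, 23, m, 12, 20, 30), (2, 23, m, 12, 20, 36), (2, 25, c, 10, 37, 25), (2, 25, c, 11, 10, 25), (2, 25, c, 12, 20, 25), (2, 27, z, 10, 37, 24), (2, 27, z, 11, 10, 24), (2, 27, z, 12, 20, 24), (2, 6, b, 10, 37, 21), (2, 6, b, 11, 10, 21), (2, 6, b, 12, 20, 21), (33, 38, q, 3, 12, 4)}
π[C, B]: project onto (C, B) (11 duplicate(s) eliminated) → {(2, b), (2, c), (2, m), (2, z), (33, q)}

{(2, b), (2, c), (2, m), (2, z), (33, q)}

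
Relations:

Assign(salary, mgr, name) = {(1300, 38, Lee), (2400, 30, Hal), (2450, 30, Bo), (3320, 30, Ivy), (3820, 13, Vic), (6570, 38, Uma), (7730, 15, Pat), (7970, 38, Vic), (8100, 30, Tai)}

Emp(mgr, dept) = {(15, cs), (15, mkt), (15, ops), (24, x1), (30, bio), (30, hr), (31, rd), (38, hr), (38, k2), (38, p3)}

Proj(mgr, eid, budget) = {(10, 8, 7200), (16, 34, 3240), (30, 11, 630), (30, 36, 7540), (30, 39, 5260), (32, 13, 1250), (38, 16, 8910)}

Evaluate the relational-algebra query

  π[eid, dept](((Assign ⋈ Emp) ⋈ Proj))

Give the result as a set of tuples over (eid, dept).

{(11, bio), (11, hr), (16, hr), (16, k2), (16, p3), (36, bio), (36, hr), (39, bio), (39, hr)}

Natural join on mgr: {(1300, 38, Lee, hr), (1300, 38, Lee, k2), (1300, 38, Lee, p3), (2400, 30, Hal, bio), (2400, 30, Hal, hr), (2450, 30, Bo, bio), (2450, 30, Bo, hr), (3320, 30, Ivy, bio), (3320, 30, Ivy, hr), (6570, 38, Uma, hr), (6570, 38, Uma, k2), (6570, 38, Uma, p3), (7730, 15, Pat, cs), (7730, 15, Pat, mkt), (7730, 15, Pat, ops), (7970, 38, Vic, hr), (7970, 38, Vic, k2), (7970, 38, Vic, p3), (8100, 30, Tai, bio), (8100, 30, Tai, hr)}
Natural join on mgr: {(1300, 38, Lee, hr, 16, 8910), (1300, 38, Lee, k2, 16, 8910), (1300, 38, Lee, p3, 16, 8910), (2400, 30, Hal, bio, 11, 630), (2400, 30, Hal, bio, 36, 7540), (2400, 30, Hal, bio, 39, 5260), (2400, 30, Hal, hr, 11, 630), (2400, 30, Hal, hr, 36, 7540), (2400, 30, Hal, hr, 39, 5260), (2450, 30, Bo, bio, 11, 630), (2450, 30, Bo, bio, 36, 7540), (2450, 30, Bo, bio, 39, 5260), (2450, 30, Bo, hr, 11, 630), (2450, 30, Bo, hr, 36, 7540), (2450, 30, Bo, hr, 39, 5260), (3320, 30, Ivy, bio, 11, 630), (3320, 30, Ivy, bio, 36, 7540), (3320, 30, Ivy, bio, 39, 5260), (3320, 30, Ivy, hr, 11, 630), (3320, 30, Ivy, hr, 36, 7540), (3320, 30, Ivy, hr, 39, 5260), (6570, 38, Uma, hr, 16, 8910), (6570, 38, Uma, k2, 16, 8910), (6570, 38, Uma, p3, 16, 8910), (7970, 38, Vic, hr, 16, 8910), (7970, 38, Vic, k2, 16, 8910), (7970, 38, Vic, p3, 16, 8910), (8100, 30, Tai, bio, 11, 630), (8100, 30, Tai, bio, 36, 7540), (8100, 30, Tai, bio, 39, 5260), (8100, 30, Tai, hr, 11, 630), (8100, 30, Tai, hr, 36, 7540), (8100, 30, Tai, hr, 39, 5260)}
Projecting to eid, dept (24 duplicate(s) eliminated): {(11, bio), (11, hr), (16, hr), (16, k2), (16, p3), (36, bio), (36, hr), (39, bio), (39, hr)}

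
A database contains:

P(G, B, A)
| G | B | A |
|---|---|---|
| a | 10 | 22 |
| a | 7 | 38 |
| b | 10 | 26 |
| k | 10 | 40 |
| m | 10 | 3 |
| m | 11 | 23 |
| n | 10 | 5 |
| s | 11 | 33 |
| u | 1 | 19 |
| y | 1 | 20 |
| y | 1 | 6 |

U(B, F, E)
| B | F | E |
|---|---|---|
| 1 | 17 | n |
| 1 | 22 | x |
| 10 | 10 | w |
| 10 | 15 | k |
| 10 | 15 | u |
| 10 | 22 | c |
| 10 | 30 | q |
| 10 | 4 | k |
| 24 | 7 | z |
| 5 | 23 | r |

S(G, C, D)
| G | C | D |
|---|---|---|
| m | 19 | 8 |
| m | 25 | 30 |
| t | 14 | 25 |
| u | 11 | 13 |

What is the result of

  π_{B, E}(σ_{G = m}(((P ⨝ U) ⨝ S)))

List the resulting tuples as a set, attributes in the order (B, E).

Natural join on B: {(a, 10, 22, 10, w), (a, 10, 22, 15, k), (a, 10, 22, 15, u), (a, 10, 22, 22, c), (a, 10, 22, 30, q), (a, 10, 22, 4, k), (b, 10, 26, 10, w), (b, 10, 26, 15, k), (b, 10, 26, 15, u), (b, 10, 26, 22, c), (b, 10, 26, 30, q), (b, 10, 26, 4, k), (k, 10, 40, 10, w), (k, 10, 40, 15, k), (k, 10, 40, 15, u), (k, 10, 40, 22, c), (k, 10, 40, 30, q), (k, 10, 40, 4, k), (m, 10, 3, 10, w), (m, 10, 3, 15, k), (m, 10, 3, 15, u), (m, 10, 3, 22, c), (m, 10, 3, 30, q), (m, 10, 3, 4, k), (n, 10, 5, 10, w), (n, 10, 5, 15, k), (n, 10, 5, 15, u), (n, 10, 5, 22, c), (n, 10, 5, 30, q), (n, 10, 5, 4, k), (u, 1, 19, 17, n), (u, 1, 19, 22, x), (y, 1, 20, 17, n), (y, 1, 20, 22, x), (y, 1, 6, 17, n), (y, 1, 6, 22, x)}
Natural join on G: {(m, 10, 3, 10, w, 19, 8), (m, 10, 3, 10, w, 25, 30), (m, 10, 3, 15, k, 19, 8), (m, 10, 3, 15, k, 25, 30), (m, 10, 3, 15, u, 19, 8), (m, 10, 3, 15, u, 25, 30), (m, 10, 3, 22, c, 19, 8), (m, 10, 3, 22, c, 25, 30), (m, 10, 3, 30, q, 19, 8), (m, 10, 3, 30, q, 25, 30), (m, 10, 3, 4, k, 19, 8), (m, 10, 3, 4, k, 25, 30), (u, 1, 19, 17, n, 11, 13), (u, 1, 19, 22, x, 11, 13)}
σ[G = m]: keep tuples satisfying G = m → {(m, 10, 3, 10, w, 19, 8), (m, 10, 3, 10, w, 25, 30), (m, 10, 3, 15, k, 19, 8), (m, 10, 3, 15, k, 25, 30), (m, 10, 3, 15, u, 19, 8), (m, 10, 3, 15, u, 25, 30), (m, 10, 3, 22, c, 19, 8), (m, 10, 3, 22, c, 25, 30), (m, 10, 3, 30, q, 19, 8), (m, 10, 3, 30, q, 25, 30), (m, 10, 3, 4, k, 19, 8), (m, 10, 3, 4, k, 25, 30)}
Keep only column(s) B, E (7 duplicate(s) eliminated): {(10, c), (10, k), (10, q), (10, u), (10, w)}

{(10, c), (10, k), (10, q), (10, u), (10, w)}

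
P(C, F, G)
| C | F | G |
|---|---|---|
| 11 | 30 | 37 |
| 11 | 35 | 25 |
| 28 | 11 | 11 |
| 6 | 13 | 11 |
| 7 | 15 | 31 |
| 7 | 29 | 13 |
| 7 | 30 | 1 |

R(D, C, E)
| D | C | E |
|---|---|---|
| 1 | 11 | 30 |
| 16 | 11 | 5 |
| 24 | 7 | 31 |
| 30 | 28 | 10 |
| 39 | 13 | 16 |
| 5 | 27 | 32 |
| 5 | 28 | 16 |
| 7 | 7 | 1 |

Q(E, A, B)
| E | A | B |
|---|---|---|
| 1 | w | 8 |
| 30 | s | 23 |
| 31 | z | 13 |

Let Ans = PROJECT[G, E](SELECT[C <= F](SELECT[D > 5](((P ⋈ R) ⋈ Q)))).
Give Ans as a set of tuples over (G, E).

{(1, 1), (1, 31), (13, 1), (13, 31), (31, 1), (31, 31)}

Joining P and R on C yields {(11, 30, 37, 1, 30), (11, 30, 37, 16, 5), (11, 35, 25, 1, 30), (11, 35, 25, 16, 5), (28, 11, 11, 30, 10), (28, 11, 11, 5, 16), (7, 15, 31, 24, 31), (7, 15, 31, 7, 1), (7, 29, 13, 24, 31), (7, 29, 13, 7, 1), (7, 30, 1, 24, 31), (7, 30, 1, 7, 1)}.
Joining (P ⋈ R) and Q on E yields {(11, 30, 37, 1, 30, s, 23), (11, 35, 25, 1, 30, s, 23), (7, 15, 31, 24, 31, z, 13), (7, 15, 31, 7, 1, w, 8), (7, 29, 13, 24, 31, z, 13), (7, 29, 13, 7, 1, w, 8), (7, 30, 1, 24, 31, z, 13), (7, 30, 1, 7, 1, w, 8)}.
Selection D > 5: {(7, 15, 31, 24, 31, z, 13), (7, 15, 31, 7, 1, w, 8), (7, 29, 13, 24, 31, z, 13), (7, 29, 13, 7, 1, w, 8), (7, 30, 1, 24, 31, z, 13), (7, 30, 1, 7, 1, w, 8)}
Selection C <= F: {(7, 15, 31, 24, 31, z, 13), (7, 15, 31, 7, 1, w, 8), (7, 29, 13, 24, 31, z, 13), (7, 29, 13, 7, 1, w, 8), (7, 30, 1, 24, 31, z, 13), (7, 30, 1, 7, 1, w, 8)}
Projecting to G, E: {(1, 1), (1, 31), (13, 1), (13, 31), (31, 1), (31, 31)}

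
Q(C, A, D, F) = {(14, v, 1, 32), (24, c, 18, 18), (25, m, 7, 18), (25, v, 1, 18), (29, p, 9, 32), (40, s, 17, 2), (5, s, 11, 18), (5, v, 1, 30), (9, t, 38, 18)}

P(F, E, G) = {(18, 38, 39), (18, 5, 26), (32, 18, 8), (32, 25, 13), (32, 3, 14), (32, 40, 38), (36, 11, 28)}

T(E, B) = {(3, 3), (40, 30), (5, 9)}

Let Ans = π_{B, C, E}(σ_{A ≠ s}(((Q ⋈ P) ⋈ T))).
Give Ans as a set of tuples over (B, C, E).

{(3, 14, 3), (3, 29, 3), (30, 14, 40), (30, 29, 40), (9, 24, 5), (9, 25, 5), (9, 9, 5)}

Joining Q and P on F yields {(14, v, 1, 32, 18, 8), (14, v, 1, 32, 25, 13), (14, v, 1, 32, 3, 14), (14, v, 1, 32, 40, 38), (24, c, 18, 18, 38, 39), (24, c, 18, 18, 5, 26), (25, m, 7, 18, 38, 39), (25, m, 7, 18, 5, 26), (25, v, 1, 18, 38, 39), (25, v, 1, 18, 5, 26), (29, p, 9, 32, 18, 8), (29, p, 9, 32, 25, 13), (29, p, 9, 32, 3, 14), (29, p, 9, 32, 40, 38), (5, s, 11, 18, 38, 39), (5, s, 11, 18, 5, 26), (9, t, 38, 18, 38, 39), (9, t, 38, 18, 5, 26)}.
Joining (Q ⋈ P) and T on E yields {(14, v, 1, 32, 3, 14, 3), (14, v, 1, 32, 40, 38, 30), (24, c, 18, 18, 5, 26, 9), (25, m, 7, 18, 5, 26, 9), (25, v, 1, 18, 5, 26, 9), (29, p, 9, 32, 3, 14, 3), (29, p, 9, 32, 40, 38, 30), (5, s, 11, 18, 5, 26, 9), (9, t, 38, 18, 5, 26, 9)}.
Filtering on A ≠ s leaves {(14, v, 1, 32, 3, 14, 3), (14, v, 1, 32, 40, 38, 30), (24, c, 18, 18, 5, 26, 9), (25, m, 7, 18, 5, 26, 9), (25, v, 1, 18, 5, 26, 9), (29, p, 9, 32, 3, 14, 3), (29, p, 9, 32, 40, 38, 30), (9, t, 38, 18, 5, 26, 9)}.
π[B, C, E]: project onto (B, C, E) (1 duplicate(s) eliminated) → {(3, 14, 3), (3, 29, 3), (30, 14, 40), (30, 29, 40), (9, 24, 5), (9, 25, 5), (9, 9, 5)}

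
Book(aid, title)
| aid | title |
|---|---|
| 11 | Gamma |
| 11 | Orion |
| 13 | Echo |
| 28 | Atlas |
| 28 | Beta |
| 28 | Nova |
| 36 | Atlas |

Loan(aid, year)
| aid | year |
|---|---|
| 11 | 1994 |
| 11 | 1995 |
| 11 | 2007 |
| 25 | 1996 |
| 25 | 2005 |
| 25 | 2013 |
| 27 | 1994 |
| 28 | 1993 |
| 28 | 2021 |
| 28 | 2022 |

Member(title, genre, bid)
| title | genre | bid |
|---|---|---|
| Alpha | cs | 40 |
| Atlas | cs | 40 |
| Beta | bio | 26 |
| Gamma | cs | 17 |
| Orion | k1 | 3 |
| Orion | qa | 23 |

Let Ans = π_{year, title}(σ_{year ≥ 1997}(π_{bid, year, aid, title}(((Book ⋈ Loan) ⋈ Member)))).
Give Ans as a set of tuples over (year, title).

Natural join on aid: {(11, Gamma, 1994), (11, Gamma, 1995), (11, Gamma, 2007), (11, Orion, 1994), (11, Orion, 1995), (11, Orion, 2007), (28, Atlas, 1993), (28, Atlas, 2021), (28, Atlas, 2022), (28, Beta, 1993), (28, Beta, 2021), (28, Beta, 2022), (28, Nova, 1993), (28, Nova, 2021), (28, Nova, 2022)}
Natural join on title: {(11, Gamma, 1994, cs, 17), (11, Gamma, 1995, cs, 17), (11, Gamma, 2007, cs, 17), (11, Orion, 1994, k1, 3), (11, Orion, 1994, qa, 23), (11, Orion, 1995, k1, 3), (11, Orion, 1995, qa, 23), (11, Orion, 2007, k1, 3), (11, Orion, 2007, qa, 23), (28, Atlas, 1993, cs, 40), (28, Atlas, 2021, cs, 40), (28, Atlas, 2022, cs, 40), (28, Beta, 1993, bio, 26), (28, Beta, 2021, bio, 26), (28, Beta, 2022, bio, 26)}
π_{bid, year, aid, title} gives {(17, 1994, 11, Gamma), (17, 1995, 11, Gamma), (17, 2007, 11, Gamma), (23, 1994, 11, Orion), (23, 1995, 11, Orion), (23, 2007, 11, Orion), (26, 1993, 28, Beta), (26, 2021, 28, Beta), (26, 2022, 28, Beta), (3, 1994, 11, Orion), (3, 1995, 11, Orion), (3, 2007, 11, Orion), (40, 1993, 28, Atlas), (40, 2021, 28, Atlas), (40, 2022, 28, Atlas)}.
Filtering on year ≥ 1997 leaves {(17, 2007, 11, Gamma), (23, 2007, 11, Orion), (26, 2021, 28, Beta), (26, 2022, 28, Beta), (3, 2007, 11, Orion), (40, 2021, 28, Atlas), (40, 2022, 28, Atlas)}.
π_{year, title} gives {(2007, Gamma), (2007, Orion), (2021, Atlas), (2021, Beta), (2022, Atlas), (2022, Beta)} (1 duplicate(s) eliminated).

{(2007, Gamma), (2007, Orion), (2021, Atlas), (2021, Beta), (2022, Atlas), (2022, Beta)}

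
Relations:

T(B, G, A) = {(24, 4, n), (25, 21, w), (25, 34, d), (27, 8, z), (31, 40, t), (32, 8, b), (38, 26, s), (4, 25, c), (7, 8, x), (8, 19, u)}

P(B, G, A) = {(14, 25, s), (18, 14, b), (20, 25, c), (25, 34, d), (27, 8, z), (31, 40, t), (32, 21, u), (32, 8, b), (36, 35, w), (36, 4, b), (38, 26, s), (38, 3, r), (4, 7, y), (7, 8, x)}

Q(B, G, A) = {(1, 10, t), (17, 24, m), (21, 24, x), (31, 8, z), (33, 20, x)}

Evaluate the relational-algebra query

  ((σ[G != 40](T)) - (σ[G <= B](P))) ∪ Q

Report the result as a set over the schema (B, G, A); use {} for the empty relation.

Filtering on G != 40 leaves {(24, 4, n), (25, 21, w), (25, 34, d), (27, 8, z), (32, 8, b), (38, 26, s), (4, 25, c), (7, 8, x), (8, 19, u)}.
Filtering on G <= B leaves {(18, 14, b), (27, 8, z), (32, 21, u), (32, 8, b), (36, 35, w), (36, 4, b), (38, 26, s), (38, 3, r)}.
Set difference of the two operands is {(24, 4, n), (25, 21, w), (25, 34, d), (4, 25, c), (7, 8, x), (8, 19, u)}.
Set union of the two operands is {(1, 10, t), (17, 24, m), (21, 24, x), (24, 4, n), (25, 21, w), (25, 34, d), (31, 8, z), (33, 20, x), (4, 25, c), (7, 8, x), (8, 19, u)}.

{(1, 10, t), (17, 24, m), (21, 24, x), (24, 4, n), (25, 21, w), (25, 34, d), (31, 8, z), (33, 20, x), (4, 25, c), (7, 8, x), (8, 19, u)}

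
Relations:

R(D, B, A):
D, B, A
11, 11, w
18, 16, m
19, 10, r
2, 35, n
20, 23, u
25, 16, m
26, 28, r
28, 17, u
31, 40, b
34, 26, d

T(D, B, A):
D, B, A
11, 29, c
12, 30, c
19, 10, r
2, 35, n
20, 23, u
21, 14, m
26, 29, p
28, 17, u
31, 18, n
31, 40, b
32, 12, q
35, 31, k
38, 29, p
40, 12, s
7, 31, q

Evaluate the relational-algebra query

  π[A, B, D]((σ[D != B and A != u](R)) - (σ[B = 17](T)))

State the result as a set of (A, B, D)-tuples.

{(b, 40, 31), (d, 26, 34), (m, 16, 18), (m, 16, 25), (n, 35, 2), (r, 10, 19), (r, 28, 26)}

Selection D != B and A != u: {(18, 16, m), (19, 10, r), (2, 35, n), (25, 16, m), (26, 28, r), (31, 40, b), (34, 26, d)}
Selection B = 17: {(28, 17, u)}
Taking the difference: {(18, 16, m), (19, 10, r), (2, 35, n), (25, 16, m), (26, 28, r), (31, 40, b), (34, 26, d)}
Projecting to A, B, D: {(b, 40, 31), (d, 26, 34), (m, 16, 18), (m, 16, 25), (n, 35, 2), (r, 10, 19), (r, 28, 26)}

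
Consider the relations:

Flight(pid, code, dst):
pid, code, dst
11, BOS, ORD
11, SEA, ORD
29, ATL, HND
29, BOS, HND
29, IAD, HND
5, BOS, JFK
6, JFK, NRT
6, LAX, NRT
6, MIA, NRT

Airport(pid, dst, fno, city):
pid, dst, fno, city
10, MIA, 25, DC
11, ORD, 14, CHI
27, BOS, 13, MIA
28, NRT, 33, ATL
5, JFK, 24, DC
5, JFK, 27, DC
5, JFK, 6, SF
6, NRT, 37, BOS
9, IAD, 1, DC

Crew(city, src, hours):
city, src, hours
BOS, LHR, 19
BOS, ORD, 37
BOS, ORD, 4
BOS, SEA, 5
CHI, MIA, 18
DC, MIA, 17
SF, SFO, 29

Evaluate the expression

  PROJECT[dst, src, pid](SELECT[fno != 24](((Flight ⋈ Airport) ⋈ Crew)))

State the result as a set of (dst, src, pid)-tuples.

{(JFK, MIA, 5), (JFK, SFO, 5), (NRT, LHR, 6), (NRT, ORD, 6), (NRT, SEA, 6), (ORD, MIA, 11)}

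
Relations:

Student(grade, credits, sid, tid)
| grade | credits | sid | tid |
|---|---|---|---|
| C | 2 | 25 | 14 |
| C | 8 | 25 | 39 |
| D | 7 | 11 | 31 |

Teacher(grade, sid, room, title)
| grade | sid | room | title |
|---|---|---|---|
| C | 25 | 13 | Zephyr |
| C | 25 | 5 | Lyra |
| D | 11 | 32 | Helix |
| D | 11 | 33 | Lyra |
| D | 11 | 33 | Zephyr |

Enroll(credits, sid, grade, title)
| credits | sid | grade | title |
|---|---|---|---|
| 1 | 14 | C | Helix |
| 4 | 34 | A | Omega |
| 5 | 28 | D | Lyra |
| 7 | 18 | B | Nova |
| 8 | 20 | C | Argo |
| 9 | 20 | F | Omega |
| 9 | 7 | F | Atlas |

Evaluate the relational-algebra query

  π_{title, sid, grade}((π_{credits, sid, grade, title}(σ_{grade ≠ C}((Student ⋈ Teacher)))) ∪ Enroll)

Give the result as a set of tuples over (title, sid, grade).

{(Argo, 20, C), (Atlas, 7, F), (Helix, 11, D), (Helix, 14, C), (Lyra, 11, D), (Lyra, 28, D), (Nova, 18, B), (Omega, 20, F), (Omega, 34, A), (Zephyr, 11, D)}

Student ⋈ Teacher (natural join on grade, sid): {(C, 2, 25, 14, 13, Zephyr), (C, 2, 25, 14, 5, Lyra), (C, 8, 25, 39, 13, Zephyr), (C, 8, 25, 39, 5, Lyra), (D, 7, 11, 31, 32, Helix), (D, 7, 11, 31, 33, Lyra), (D, 7, 11, 31, 33, Zephyr)}
σ[grade ≠ C]: keep tuples satisfying grade ≠ C → {(D, 7, 11, 31, 32, Helix), (D, 7, 11, 31, 33, Lyra), (D, 7, 11, 31, 33, Zephyr)}
π_{credits, sid, grade, title} gives {(7, 11, D, Helix), (7, 11, D, Lyra), (7, 11, D, Zephyr)}.
Taking the union: {(1, 14, C, Helix), (4, 34, A, Omega), (5, 28, D, Lyra), (7, 11, D, Helix), (7, 11, D, Lyra), (7, 11, D, Zephyr), (7, 18, B, Nova), (8, 20, C, Argo), (9, 20, F, Omega), (9, 7, F, Atlas)}
π_{title, sid, grade} gives {(Argo, 20, C), (Atlas, 7, F), (Helix, 11, D), (Helix, 14, C), (Lyra, 11, D), (Lyra, 28, D), (Nova, 18, B), (Omega, 20, F), (Omega, 34, A), (Zephyr, 11, D)}.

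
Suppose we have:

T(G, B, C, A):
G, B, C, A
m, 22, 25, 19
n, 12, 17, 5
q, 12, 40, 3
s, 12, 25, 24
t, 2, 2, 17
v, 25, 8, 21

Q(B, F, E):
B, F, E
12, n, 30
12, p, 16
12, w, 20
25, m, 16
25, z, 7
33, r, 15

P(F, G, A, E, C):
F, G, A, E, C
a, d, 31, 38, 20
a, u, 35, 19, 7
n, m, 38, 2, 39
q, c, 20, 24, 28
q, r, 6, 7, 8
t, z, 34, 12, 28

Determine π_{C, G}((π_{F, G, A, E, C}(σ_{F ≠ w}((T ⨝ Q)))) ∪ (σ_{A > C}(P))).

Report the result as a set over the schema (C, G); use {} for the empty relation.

{(17, n), (20, d), (25, s), (28, z), (40, q), (7, u), (8, v)}

Natural join on B: {(n, 12, 17, 5, n, 30), (n, 12, 17, 5, p, 16), (n, 12, 17, 5, w, 20), (q, 12, 40, 3, n, 30), (q, 12, 40, 3, p, 16), (q, 12, 40, 3, w, 20), (s, 12, 25, 24, n, 30), (s, 12, 25, 24, p, 16), (s, 12, 25, 24, w, 20), (v, 25, 8, 21, m, 16), (v, 25, 8, 21, z, 7)}
Selection F ≠ w: {(n, 12, 17, 5, n, 30), (n, 12, 17, 5, p, 16), (q, 12, 40, 3, n, 30), (q, 12, 40, 3, p, 16), (s, 12, 25, 24, n, 30), (s, 12, 25, 24, p, 16), (v, 25, 8, 21, m, 16), (v, 25, 8, 21, z, 7)}
Projecting to F, G, A, E, C: {(m, v, 21, 16, 8), (n, n, 5, 30, 17), (n, q, 3, 30, 40), (n, s, 24, 30, 25), (p, n, 5, 16, 17), (p, q, 3, 16, 40), (p, s, 24, 16, 25), (z, v, 21, 7, 8)}
Selection A > C: {(a, d, 31, 38, 20), (a, u, 35, 19, 7), (t, z, 34, 12, 28)}
Taking the union: {(a, d, 31, 38, 20), (a, u, 35, 19, 7), (m, v, 21, 16, 8), (n, n, 5, 30, 17), (n, q, 3, 30, 40), (n, s, 24, 30, 25), (p, n, 5, 16, 17), (p, q, 3, 16, 40), (p, s, 24, 16, 25), (t, z, 34, 12, 28), (z, v, 21, 7, 8)}
Projecting to C, G (4 duplicate(s) eliminated): {(17, n), (20, d), (25, s), (28, z), (40, q), (7, u), (8, v)}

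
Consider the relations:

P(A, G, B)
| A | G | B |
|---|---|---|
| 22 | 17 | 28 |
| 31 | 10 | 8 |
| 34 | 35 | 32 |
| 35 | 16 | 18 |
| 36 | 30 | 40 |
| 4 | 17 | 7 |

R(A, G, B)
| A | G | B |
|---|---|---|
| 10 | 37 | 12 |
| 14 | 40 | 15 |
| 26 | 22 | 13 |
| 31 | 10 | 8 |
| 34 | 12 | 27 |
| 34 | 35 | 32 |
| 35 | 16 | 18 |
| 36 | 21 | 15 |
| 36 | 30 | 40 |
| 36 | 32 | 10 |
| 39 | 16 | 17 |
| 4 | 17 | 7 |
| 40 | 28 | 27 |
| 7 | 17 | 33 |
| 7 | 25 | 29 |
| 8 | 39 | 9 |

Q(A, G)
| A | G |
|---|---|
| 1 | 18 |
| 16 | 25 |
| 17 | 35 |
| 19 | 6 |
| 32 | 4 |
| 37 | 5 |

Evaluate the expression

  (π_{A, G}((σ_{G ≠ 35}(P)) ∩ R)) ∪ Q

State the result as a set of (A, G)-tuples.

Apply σ_{G ≠ 35}; surviving tuples: {(22, 17, 28), (31, 10, 8), (35, 16, 18), (36, 30, 40), (4, 17, 7)}
Intersection: {(22, 17, 28), (31, 10, 8), (35, 16, 18), (36, 30, 40), (4, 17, 7)} with {(10, 37, 12), (14, 40, 15), (26, 22, 13), (31, 10, 8), (34, 12, 27), (34, 35, 32), (35, 16, 18), (36, 21, 15), (36, 30, 40), (36, 32, 10), (39, 16, 17), (4, 17, 7), (40, 28, 27), (7, 17, 33), (7, 25, 29), (8, 39, 9)} → {(31, 10, 8), (35, 16, 18), (36, 30, 40), (4, 17, 7)}
Keep only column(s) A, G: {(31, 10), (35, 16), (36, 30), (4, 17)}
Union: {(31, 10), (35, 16), (36, 30), (4, 17)} with {(1, 18), (16, 25), (17, 35), (19, 6), (32, 4), (37, 5)} → {(1, 18), (16, 25), (17, 35), (19, 6), (31, 10), (32, 4), (35, 16), (36, 30), (37, 5), (4, 17)}

{(1, 18), (16, 25), (17, 35), (19, 6), (31, 10), (32, 4), (35, 16), (36, 30), (37, 5), (4, 17)}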